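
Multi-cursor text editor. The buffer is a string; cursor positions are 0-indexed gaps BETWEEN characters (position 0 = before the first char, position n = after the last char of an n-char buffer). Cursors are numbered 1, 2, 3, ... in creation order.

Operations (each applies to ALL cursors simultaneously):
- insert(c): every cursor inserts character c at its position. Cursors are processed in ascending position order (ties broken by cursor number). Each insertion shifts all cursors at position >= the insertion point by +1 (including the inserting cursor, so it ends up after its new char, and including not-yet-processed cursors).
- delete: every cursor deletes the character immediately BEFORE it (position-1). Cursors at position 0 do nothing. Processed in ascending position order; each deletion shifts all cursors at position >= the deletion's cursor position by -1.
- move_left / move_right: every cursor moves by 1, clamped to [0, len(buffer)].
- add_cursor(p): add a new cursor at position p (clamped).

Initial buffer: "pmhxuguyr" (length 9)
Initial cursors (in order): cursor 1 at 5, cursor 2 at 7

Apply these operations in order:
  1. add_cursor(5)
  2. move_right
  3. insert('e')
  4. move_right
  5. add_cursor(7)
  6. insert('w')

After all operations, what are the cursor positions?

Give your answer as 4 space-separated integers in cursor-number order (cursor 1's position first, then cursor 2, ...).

After op 1 (add_cursor(5)): buffer="pmhxuguyr" (len 9), cursors c1@5 c3@5 c2@7, authorship .........
After op 2 (move_right): buffer="pmhxuguyr" (len 9), cursors c1@6 c3@6 c2@8, authorship .........
After op 3 (insert('e')): buffer="pmhxugeeuyer" (len 12), cursors c1@8 c3@8 c2@11, authorship ......13..2.
After op 4 (move_right): buffer="pmhxugeeuyer" (len 12), cursors c1@9 c3@9 c2@12, authorship ......13..2.
After op 5 (add_cursor(7)): buffer="pmhxugeeuyer" (len 12), cursors c4@7 c1@9 c3@9 c2@12, authorship ......13..2.
After op 6 (insert('w')): buffer="pmhxugeweuwwyerw" (len 16), cursors c4@8 c1@12 c3@12 c2@16, authorship ......143.13.2.2

Answer: 12 16 12 8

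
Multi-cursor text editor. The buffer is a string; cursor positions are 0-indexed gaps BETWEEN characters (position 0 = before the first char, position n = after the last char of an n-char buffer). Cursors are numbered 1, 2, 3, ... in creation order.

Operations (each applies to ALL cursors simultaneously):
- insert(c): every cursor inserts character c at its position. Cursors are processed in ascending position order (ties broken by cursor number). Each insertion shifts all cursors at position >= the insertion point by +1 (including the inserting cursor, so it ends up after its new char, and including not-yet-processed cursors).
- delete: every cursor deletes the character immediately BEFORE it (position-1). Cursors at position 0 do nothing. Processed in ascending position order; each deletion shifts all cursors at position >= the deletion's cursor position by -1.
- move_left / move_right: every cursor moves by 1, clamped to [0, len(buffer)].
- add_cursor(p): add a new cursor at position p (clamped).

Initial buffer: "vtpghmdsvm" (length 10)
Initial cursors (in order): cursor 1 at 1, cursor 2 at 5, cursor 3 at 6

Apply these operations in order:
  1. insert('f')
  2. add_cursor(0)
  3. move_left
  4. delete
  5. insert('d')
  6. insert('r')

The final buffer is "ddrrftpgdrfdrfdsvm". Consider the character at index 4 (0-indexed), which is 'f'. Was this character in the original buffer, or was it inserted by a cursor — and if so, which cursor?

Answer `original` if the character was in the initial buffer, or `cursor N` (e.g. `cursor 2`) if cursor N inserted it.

After op 1 (insert('f')): buffer="vftpghfmfdsvm" (len 13), cursors c1@2 c2@7 c3@9, authorship .1....2.3....
After op 2 (add_cursor(0)): buffer="vftpghfmfdsvm" (len 13), cursors c4@0 c1@2 c2@7 c3@9, authorship .1....2.3....
After op 3 (move_left): buffer="vftpghfmfdsvm" (len 13), cursors c4@0 c1@1 c2@6 c3@8, authorship .1....2.3....
After op 4 (delete): buffer="ftpgffdsvm" (len 10), cursors c1@0 c4@0 c2@4 c3@5, authorship 1...23....
After op 5 (insert('d')): buffer="ddftpgdfdfdsvm" (len 14), cursors c1@2 c4@2 c2@7 c3@9, authorship 141...2233....
After op 6 (insert('r')): buffer="ddrrftpgdrfdrfdsvm" (len 18), cursors c1@4 c4@4 c2@10 c3@13, authorship 14141...222333....
Authorship (.=original, N=cursor N): 1 4 1 4 1 . . . 2 2 2 3 3 3 . . . .
Index 4: author = 1

Answer: cursor 1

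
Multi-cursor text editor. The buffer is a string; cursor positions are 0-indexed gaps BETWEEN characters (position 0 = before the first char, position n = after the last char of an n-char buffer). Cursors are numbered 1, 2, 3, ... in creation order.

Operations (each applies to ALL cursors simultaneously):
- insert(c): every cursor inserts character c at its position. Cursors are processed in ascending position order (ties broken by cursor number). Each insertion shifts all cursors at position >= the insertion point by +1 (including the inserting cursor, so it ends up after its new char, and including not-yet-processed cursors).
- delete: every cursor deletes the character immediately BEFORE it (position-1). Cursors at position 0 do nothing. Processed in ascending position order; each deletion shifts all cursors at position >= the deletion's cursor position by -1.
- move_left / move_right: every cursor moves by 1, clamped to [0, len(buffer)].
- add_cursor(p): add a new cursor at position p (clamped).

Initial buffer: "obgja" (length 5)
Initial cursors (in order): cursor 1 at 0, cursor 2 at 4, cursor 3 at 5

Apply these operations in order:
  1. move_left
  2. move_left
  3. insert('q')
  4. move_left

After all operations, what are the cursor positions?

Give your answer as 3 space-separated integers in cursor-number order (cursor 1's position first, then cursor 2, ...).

After op 1 (move_left): buffer="obgja" (len 5), cursors c1@0 c2@3 c3@4, authorship .....
After op 2 (move_left): buffer="obgja" (len 5), cursors c1@0 c2@2 c3@3, authorship .....
After op 3 (insert('q')): buffer="qobqgqja" (len 8), cursors c1@1 c2@4 c3@6, authorship 1..2.3..
After op 4 (move_left): buffer="qobqgqja" (len 8), cursors c1@0 c2@3 c3@5, authorship 1..2.3..

Answer: 0 3 5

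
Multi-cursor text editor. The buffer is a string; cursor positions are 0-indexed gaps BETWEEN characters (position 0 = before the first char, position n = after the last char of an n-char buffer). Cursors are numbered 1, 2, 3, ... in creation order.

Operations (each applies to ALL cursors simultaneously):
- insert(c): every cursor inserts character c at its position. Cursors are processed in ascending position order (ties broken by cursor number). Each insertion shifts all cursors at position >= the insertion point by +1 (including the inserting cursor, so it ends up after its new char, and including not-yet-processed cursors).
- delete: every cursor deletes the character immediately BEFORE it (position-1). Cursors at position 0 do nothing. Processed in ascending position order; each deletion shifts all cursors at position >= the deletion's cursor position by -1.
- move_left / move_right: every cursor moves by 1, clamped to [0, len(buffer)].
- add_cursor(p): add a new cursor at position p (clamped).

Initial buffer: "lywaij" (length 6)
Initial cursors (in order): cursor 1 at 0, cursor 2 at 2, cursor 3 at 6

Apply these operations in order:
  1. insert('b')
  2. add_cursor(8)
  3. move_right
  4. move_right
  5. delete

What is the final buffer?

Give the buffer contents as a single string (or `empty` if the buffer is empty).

After op 1 (insert('b')): buffer="blybwaijb" (len 9), cursors c1@1 c2@4 c3@9, authorship 1..2....3
After op 2 (add_cursor(8)): buffer="blybwaijb" (len 9), cursors c1@1 c2@4 c4@8 c3@9, authorship 1..2....3
After op 3 (move_right): buffer="blybwaijb" (len 9), cursors c1@2 c2@5 c3@9 c4@9, authorship 1..2....3
After op 4 (move_right): buffer="blybwaijb" (len 9), cursors c1@3 c2@6 c3@9 c4@9, authorship 1..2....3
After op 5 (delete): buffer="blbwi" (len 5), cursors c1@2 c2@4 c3@5 c4@5, authorship 1.2..

Answer: blbwi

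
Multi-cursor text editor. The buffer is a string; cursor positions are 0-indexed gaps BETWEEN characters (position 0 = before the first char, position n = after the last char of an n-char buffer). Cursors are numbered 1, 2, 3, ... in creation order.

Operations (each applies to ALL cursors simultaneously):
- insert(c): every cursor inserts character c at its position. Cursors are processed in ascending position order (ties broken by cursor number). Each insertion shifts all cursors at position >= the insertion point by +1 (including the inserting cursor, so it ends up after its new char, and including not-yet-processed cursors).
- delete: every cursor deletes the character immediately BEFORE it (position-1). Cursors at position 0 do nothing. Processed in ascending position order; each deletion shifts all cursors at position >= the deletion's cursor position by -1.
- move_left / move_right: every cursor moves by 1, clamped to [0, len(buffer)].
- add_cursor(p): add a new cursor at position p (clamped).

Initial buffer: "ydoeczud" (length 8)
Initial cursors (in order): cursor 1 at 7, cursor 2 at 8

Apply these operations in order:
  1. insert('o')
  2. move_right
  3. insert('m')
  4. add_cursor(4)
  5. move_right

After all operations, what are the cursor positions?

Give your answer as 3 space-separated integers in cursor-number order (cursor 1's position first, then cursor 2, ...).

Answer: 11 12 5

Derivation:
After op 1 (insert('o')): buffer="ydoeczuodo" (len 10), cursors c1@8 c2@10, authorship .......1.2
After op 2 (move_right): buffer="ydoeczuodo" (len 10), cursors c1@9 c2@10, authorship .......1.2
After op 3 (insert('m')): buffer="ydoeczuodmom" (len 12), cursors c1@10 c2@12, authorship .......1.122
After op 4 (add_cursor(4)): buffer="ydoeczuodmom" (len 12), cursors c3@4 c1@10 c2@12, authorship .......1.122
After op 5 (move_right): buffer="ydoeczuodmom" (len 12), cursors c3@5 c1@11 c2@12, authorship .......1.122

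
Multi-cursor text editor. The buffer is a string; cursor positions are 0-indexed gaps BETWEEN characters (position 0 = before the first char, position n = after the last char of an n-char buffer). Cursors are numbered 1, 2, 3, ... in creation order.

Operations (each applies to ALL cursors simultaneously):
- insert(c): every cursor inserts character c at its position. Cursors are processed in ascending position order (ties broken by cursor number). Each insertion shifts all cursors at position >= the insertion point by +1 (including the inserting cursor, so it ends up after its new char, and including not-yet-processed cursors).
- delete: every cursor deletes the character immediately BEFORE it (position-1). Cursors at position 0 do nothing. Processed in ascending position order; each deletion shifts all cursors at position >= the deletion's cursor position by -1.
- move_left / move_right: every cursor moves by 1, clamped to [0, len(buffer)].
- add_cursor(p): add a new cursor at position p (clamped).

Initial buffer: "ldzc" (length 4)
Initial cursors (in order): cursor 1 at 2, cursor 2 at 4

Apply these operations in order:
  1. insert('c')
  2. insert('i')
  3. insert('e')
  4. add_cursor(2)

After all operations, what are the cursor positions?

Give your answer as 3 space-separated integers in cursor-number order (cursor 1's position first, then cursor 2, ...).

Answer: 5 10 2

Derivation:
After op 1 (insert('c')): buffer="ldczcc" (len 6), cursors c1@3 c2@6, authorship ..1..2
After op 2 (insert('i')): buffer="ldcizcci" (len 8), cursors c1@4 c2@8, authorship ..11..22
After op 3 (insert('e')): buffer="ldciezccie" (len 10), cursors c1@5 c2@10, authorship ..111..222
After op 4 (add_cursor(2)): buffer="ldciezccie" (len 10), cursors c3@2 c1@5 c2@10, authorship ..111..222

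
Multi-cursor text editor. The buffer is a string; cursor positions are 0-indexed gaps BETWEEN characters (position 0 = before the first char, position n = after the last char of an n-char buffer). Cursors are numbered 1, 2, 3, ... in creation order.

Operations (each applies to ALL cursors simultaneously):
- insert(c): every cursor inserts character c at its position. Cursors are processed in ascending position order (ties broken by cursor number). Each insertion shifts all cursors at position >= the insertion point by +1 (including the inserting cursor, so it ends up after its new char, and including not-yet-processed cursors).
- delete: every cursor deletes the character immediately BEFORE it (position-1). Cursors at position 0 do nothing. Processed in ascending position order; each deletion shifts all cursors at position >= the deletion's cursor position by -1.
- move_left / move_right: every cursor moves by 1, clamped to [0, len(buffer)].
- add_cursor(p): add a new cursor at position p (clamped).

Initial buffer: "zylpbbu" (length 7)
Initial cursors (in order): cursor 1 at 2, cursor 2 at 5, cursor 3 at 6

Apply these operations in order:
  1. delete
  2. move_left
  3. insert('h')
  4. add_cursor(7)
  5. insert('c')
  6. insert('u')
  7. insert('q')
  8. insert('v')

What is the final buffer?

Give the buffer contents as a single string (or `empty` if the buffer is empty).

Answer: hcuqvzlhhccuuqqvvpucuqv

Derivation:
After op 1 (delete): buffer="zlpu" (len 4), cursors c1@1 c2@3 c3@3, authorship ....
After op 2 (move_left): buffer="zlpu" (len 4), cursors c1@0 c2@2 c3@2, authorship ....
After op 3 (insert('h')): buffer="hzlhhpu" (len 7), cursors c1@1 c2@5 c3@5, authorship 1..23..
After op 4 (add_cursor(7)): buffer="hzlhhpu" (len 7), cursors c1@1 c2@5 c3@5 c4@7, authorship 1..23..
After op 5 (insert('c')): buffer="hczlhhccpuc" (len 11), cursors c1@2 c2@8 c3@8 c4@11, authorship 11..2323..4
After op 6 (insert('u')): buffer="hcuzlhhccuupucu" (len 15), cursors c1@3 c2@11 c3@11 c4@15, authorship 111..232323..44
After op 7 (insert('q')): buffer="hcuqzlhhccuuqqpucuq" (len 19), cursors c1@4 c2@14 c3@14 c4@19, authorship 1111..23232323..444
After op 8 (insert('v')): buffer="hcuqvzlhhccuuqqvvpucuqv" (len 23), cursors c1@5 c2@17 c3@17 c4@23, authorship 11111..2323232323..4444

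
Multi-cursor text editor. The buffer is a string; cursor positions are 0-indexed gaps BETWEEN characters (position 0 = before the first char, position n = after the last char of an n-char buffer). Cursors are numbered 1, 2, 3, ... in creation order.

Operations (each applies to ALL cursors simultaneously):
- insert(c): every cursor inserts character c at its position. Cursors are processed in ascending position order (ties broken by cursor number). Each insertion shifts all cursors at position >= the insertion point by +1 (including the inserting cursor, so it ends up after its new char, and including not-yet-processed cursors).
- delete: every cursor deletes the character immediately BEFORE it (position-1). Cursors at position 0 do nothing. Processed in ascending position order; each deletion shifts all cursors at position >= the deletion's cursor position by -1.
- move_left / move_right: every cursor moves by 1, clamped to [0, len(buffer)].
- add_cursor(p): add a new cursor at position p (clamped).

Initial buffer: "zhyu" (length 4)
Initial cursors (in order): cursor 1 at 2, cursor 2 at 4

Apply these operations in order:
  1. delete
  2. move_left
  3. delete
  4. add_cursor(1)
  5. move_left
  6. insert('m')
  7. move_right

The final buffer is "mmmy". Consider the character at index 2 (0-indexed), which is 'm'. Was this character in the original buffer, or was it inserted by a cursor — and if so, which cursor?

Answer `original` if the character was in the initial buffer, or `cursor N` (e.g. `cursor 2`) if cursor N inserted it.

After op 1 (delete): buffer="zy" (len 2), cursors c1@1 c2@2, authorship ..
After op 2 (move_left): buffer="zy" (len 2), cursors c1@0 c2@1, authorship ..
After op 3 (delete): buffer="y" (len 1), cursors c1@0 c2@0, authorship .
After op 4 (add_cursor(1)): buffer="y" (len 1), cursors c1@0 c2@0 c3@1, authorship .
After op 5 (move_left): buffer="y" (len 1), cursors c1@0 c2@0 c3@0, authorship .
After op 6 (insert('m')): buffer="mmmy" (len 4), cursors c1@3 c2@3 c3@3, authorship 123.
After op 7 (move_right): buffer="mmmy" (len 4), cursors c1@4 c2@4 c3@4, authorship 123.
Authorship (.=original, N=cursor N): 1 2 3 .
Index 2: author = 3

Answer: cursor 3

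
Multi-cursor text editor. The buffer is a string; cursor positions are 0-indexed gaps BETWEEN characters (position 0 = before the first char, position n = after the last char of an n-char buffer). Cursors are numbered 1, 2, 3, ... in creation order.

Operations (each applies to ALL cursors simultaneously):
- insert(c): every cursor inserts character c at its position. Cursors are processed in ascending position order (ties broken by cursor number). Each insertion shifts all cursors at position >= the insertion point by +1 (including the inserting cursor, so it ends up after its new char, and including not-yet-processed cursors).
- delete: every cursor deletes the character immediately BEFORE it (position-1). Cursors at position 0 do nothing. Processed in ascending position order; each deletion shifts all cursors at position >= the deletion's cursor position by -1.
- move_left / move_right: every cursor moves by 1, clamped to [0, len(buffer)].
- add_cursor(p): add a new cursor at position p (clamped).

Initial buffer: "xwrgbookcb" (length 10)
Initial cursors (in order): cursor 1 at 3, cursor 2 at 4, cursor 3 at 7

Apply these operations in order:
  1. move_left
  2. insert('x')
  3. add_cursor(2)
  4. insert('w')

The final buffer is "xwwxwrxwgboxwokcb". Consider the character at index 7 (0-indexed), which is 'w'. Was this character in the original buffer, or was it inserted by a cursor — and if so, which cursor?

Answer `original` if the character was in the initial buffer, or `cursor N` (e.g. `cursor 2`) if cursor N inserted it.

After op 1 (move_left): buffer="xwrgbookcb" (len 10), cursors c1@2 c2@3 c3@6, authorship ..........
After op 2 (insert('x')): buffer="xwxrxgboxokcb" (len 13), cursors c1@3 c2@5 c3@9, authorship ..1.2...3....
After op 3 (add_cursor(2)): buffer="xwxrxgboxokcb" (len 13), cursors c4@2 c1@3 c2@5 c3@9, authorship ..1.2...3....
After op 4 (insert('w')): buffer="xwwxwrxwgboxwokcb" (len 17), cursors c4@3 c1@5 c2@8 c3@13, authorship ..411.22...33....
Authorship (.=original, N=cursor N): . . 4 1 1 . 2 2 . . . 3 3 . . . .
Index 7: author = 2

Answer: cursor 2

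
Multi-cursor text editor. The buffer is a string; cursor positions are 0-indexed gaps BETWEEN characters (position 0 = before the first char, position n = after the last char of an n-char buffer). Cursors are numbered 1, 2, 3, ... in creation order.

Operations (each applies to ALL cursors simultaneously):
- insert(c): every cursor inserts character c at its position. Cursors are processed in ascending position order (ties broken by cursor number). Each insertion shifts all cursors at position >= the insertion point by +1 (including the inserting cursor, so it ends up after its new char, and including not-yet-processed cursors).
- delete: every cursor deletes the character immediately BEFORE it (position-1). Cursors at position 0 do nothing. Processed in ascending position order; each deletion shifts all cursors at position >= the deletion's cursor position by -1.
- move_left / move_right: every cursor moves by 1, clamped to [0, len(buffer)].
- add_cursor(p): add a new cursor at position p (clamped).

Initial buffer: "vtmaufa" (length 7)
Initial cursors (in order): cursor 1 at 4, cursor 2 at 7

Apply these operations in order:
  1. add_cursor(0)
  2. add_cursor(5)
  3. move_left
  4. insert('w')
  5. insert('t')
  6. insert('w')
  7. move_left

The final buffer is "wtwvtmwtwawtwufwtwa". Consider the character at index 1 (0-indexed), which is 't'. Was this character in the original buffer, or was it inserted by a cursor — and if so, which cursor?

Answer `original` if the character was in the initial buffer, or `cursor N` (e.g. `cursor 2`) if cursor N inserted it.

Answer: cursor 3

Derivation:
After op 1 (add_cursor(0)): buffer="vtmaufa" (len 7), cursors c3@0 c1@4 c2@7, authorship .......
After op 2 (add_cursor(5)): buffer="vtmaufa" (len 7), cursors c3@0 c1@4 c4@5 c2@7, authorship .......
After op 3 (move_left): buffer="vtmaufa" (len 7), cursors c3@0 c1@3 c4@4 c2@6, authorship .......
After op 4 (insert('w')): buffer="wvtmwawufwa" (len 11), cursors c3@1 c1@5 c4@7 c2@10, authorship 3...1.4..2.
After op 5 (insert('t')): buffer="wtvtmwtawtufwta" (len 15), cursors c3@2 c1@7 c4@10 c2@14, authorship 33...11.44..22.
After op 6 (insert('w')): buffer="wtwvtmwtwawtwufwtwa" (len 19), cursors c3@3 c1@9 c4@13 c2@18, authorship 333...111.444..222.
After op 7 (move_left): buffer="wtwvtmwtwawtwufwtwa" (len 19), cursors c3@2 c1@8 c4@12 c2@17, authorship 333...111.444..222.
Authorship (.=original, N=cursor N): 3 3 3 . . . 1 1 1 . 4 4 4 . . 2 2 2 .
Index 1: author = 3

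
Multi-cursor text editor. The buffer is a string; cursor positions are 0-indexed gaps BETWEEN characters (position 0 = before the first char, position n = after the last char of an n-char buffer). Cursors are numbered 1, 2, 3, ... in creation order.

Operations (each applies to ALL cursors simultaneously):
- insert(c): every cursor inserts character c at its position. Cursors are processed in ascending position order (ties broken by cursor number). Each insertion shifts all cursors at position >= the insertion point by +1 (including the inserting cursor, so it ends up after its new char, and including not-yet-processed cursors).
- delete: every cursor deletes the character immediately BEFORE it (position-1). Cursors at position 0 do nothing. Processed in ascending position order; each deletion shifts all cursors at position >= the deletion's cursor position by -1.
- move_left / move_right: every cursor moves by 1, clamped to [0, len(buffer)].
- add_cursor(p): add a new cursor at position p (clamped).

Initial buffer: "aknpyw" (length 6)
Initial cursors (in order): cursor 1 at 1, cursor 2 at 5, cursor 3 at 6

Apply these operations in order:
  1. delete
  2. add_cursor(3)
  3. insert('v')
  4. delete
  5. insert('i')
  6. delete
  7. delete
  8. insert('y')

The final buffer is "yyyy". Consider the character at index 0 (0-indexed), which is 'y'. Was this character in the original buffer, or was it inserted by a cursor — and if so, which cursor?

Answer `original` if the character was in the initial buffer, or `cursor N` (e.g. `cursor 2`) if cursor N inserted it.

After op 1 (delete): buffer="knp" (len 3), cursors c1@0 c2@3 c3@3, authorship ...
After op 2 (add_cursor(3)): buffer="knp" (len 3), cursors c1@0 c2@3 c3@3 c4@3, authorship ...
After op 3 (insert('v')): buffer="vknpvvv" (len 7), cursors c1@1 c2@7 c3@7 c4@7, authorship 1...234
After op 4 (delete): buffer="knp" (len 3), cursors c1@0 c2@3 c3@3 c4@3, authorship ...
After op 5 (insert('i')): buffer="iknpiii" (len 7), cursors c1@1 c2@7 c3@7 c4@7, authorship 1...234
After op 6 (delete): buffer="knp" (len 3), cursors c1@0 c2@3 c3@3 c4@3, authorship ...
After op 7 (delete): buffer="" (len 0), cursors c1@0 c2@0 c3@0 c4@0, authorship 
After op 8 (insert('y')): buffer="yyyy" (len 4), cursors c1@4 c2@4 c3@4 c4@4, authorship 1234
Authorship (.=original, N=cursor N): 1 2 3 4
Index 0: author = 1

Answer: cursor 1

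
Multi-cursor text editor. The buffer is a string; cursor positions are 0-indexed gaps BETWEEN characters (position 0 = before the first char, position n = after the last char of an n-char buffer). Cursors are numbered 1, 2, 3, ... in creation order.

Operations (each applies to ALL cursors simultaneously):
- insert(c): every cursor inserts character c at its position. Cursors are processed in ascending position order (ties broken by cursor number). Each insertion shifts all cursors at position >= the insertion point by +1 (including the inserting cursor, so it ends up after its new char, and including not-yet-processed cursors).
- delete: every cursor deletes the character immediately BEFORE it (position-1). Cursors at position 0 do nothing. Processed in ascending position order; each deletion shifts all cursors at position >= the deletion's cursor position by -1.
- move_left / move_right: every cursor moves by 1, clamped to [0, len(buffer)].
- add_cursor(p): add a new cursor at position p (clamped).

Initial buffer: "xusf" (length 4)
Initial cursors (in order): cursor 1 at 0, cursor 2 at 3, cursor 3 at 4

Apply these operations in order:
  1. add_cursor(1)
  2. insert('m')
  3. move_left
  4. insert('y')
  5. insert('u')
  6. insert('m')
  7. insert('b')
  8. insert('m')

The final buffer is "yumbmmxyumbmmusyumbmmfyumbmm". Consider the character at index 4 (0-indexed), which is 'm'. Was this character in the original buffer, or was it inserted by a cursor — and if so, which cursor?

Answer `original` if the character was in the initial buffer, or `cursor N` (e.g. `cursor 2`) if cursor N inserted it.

After op 1 (add_cursor(1)): buffer="xusf" (len 4), cursors c1@0 c4@1 c2@3 c3@4, authorship ....
After op 2 (insert('m')): buffer="mxmusmfm" (len 8), cursors c1@1 c4@3 c2@6 c3@8, authorship 1.4..2.3
After op 3 (move_left): buffer="mxmusmfm" (len 8), cursors c1@0 c4@2 c2@5 c3@7, authorship 1.4..2.3
After op 4 (insert('y')): buffer="ymxymusymfym" (len 12), cursors c1@1 c4@4 c2@8 c3@11, authorship 11.44..22.33
After op 5 (insert('u')): buffer="yumxyumusyumfyum" (len 16), cursors c1@2 c4@6 c2@11 c3@15, authorship 111.444..222.333
After op 6 (insert('m')): buffer="yummxyummusyummfyumm" (len 20), cursors c1@3 c4@8 c2@14 c3@19, authorship 1111.4444..2222.3333
After op 7 (insert('b')): buffer="yumbmxyumbmusyumbmfyumbm" (len 24), cursors c1@4 c4@10 c2@17 c3@23, authorship 11111.44444..22222.33333
After op 8 (insert('m')): buffer="yumbmmxyumbmmusyumbmmfyumbmm" (len 28), cursors c1@5 c4@12 c2@20 c3@27, authorship 111111.444444..222222.333333
Authorship (.=original, N=cursor N): 1 1 1 1 1 1 . 4 4 4 4 4 4 . . 2 2 2 2 2 2 . 3 3 3 3 3 3
Index 4: author = 1

Answer: cursor 1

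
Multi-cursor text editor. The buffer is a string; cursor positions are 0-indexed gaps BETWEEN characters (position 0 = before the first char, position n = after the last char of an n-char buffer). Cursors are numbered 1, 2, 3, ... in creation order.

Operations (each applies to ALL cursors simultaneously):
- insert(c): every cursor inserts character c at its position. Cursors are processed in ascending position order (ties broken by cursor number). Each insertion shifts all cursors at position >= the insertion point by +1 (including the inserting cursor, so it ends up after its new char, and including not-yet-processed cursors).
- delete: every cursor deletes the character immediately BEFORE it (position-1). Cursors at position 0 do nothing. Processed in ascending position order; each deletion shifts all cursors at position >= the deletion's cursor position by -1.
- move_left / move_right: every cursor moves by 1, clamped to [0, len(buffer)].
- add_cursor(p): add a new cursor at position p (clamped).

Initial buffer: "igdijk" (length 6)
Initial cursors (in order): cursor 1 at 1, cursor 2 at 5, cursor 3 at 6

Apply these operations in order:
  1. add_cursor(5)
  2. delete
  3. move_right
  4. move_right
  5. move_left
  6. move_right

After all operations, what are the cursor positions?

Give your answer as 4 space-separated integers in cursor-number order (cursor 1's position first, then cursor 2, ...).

After op 1 (add_cursor(5)): buffer="igdijk" (len 6), cursors c1@1 c2@5 c4@5 c3@6, authorship ......
After op 2 (delete): buffer="gd" (len 2), cursors c1@0 c2@2 c3@2 c4@2, authorship ..
After op 3 (move_right): buffer="gd" (len 2), cursors c1@1 c2@2 c3@2 c4@2, authorship ..
After op 4 (move_right): buffer="gd" (len 2), cursors c1@2 c2@2 c3@2 c4@2, authorship ..
After op 5 (move_left): buffer="gd" (len 2), cursors c1@1 c2@1 c3@1 c4@1, authorship ..
After op 6 (move_right): buffer="gd" (len 2), cursors c1@2 c2@2 c3@2 c4@2, authorship ..

Answer: 2 2 2 2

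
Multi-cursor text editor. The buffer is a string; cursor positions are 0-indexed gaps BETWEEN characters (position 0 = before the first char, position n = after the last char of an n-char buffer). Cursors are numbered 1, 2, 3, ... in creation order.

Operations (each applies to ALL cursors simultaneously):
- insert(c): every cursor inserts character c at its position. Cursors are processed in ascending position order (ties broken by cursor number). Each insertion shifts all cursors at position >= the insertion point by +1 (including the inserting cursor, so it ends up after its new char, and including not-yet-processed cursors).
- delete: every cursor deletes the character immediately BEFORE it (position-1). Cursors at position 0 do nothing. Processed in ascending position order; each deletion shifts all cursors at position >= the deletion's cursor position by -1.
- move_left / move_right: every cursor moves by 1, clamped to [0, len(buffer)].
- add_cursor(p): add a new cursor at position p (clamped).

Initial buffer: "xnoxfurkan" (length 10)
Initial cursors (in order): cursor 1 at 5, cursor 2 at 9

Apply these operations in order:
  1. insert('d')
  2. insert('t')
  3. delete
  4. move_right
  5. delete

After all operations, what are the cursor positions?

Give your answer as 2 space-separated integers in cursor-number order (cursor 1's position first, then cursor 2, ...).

After op 1 (insert('d')): buffer="xnoxfdurkadn" (len 12), cursors c1@6 c2@11, authorship .....1....2.
After op 2 (insert('t')): buffer="xnoxfdturkadtn" (len 14), cursors c1@7 c2@13, authorship .....11....22.
After op 3 (delete): buffer="xnoxfdurkadn" (len 12), cursors c1@6 c2@11, authorship .....1....2.
After op 4 (move_right): buffer="xnoxfdurkadn" (len 12), cursors c1@7 c2@12, authorship .....1....2.
After op 5 (delete): buffer="xnoxfdrkad" (len 10), cursors c1@6 c2@10, authorship .....1...2

Answer: 6 10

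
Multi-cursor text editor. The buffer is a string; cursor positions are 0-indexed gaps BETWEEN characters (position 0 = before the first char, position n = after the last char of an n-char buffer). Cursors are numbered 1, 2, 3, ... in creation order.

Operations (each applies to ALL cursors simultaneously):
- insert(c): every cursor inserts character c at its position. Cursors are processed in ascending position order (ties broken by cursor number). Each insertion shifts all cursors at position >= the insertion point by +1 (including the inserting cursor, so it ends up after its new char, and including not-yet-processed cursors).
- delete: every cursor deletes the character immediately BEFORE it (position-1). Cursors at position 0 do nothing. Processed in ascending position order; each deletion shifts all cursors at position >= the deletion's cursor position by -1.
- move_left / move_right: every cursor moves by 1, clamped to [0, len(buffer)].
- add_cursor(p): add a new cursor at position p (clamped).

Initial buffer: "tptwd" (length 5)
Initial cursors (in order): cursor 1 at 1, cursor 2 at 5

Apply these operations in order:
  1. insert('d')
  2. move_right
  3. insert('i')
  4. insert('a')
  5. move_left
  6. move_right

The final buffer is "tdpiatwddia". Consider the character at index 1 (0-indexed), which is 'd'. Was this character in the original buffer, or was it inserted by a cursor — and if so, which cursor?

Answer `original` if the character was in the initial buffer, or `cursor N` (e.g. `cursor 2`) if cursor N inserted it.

Answer: cursor 1

Derivation:
After op 1 (insert('d')): buffer="tdptwdd" (len 7), cursors c1@2 c2@7, authorship .1....2
After op 2 (move_right): buffer="tdptwdd" (len 7), cursors c1@3 c2@7, authorship .1....2
After op 3 (insert('i')): buffer="tdpitwddi" (len 9), cursors c1@4 c2@9, authorship .1.1...22
After op 4 (insert('a')): buffer="tdpiatwddia" (len 11), cursors c1@5 c2@11, authorship .1.11...222
After op 5 (move_left): buffer="tdpiatwddia" (len 11), cursors c1@4 c2@10, authorship .1.11...222
After op 6 (move_right): buffer="tdpiatwddia" (len 11), cursors c1@5 c2@11, authorship .1.11...222
Authorship (.=original, N=cursor N): . 1 . 1 1 . . . 2 2 2
Index 1: author = 1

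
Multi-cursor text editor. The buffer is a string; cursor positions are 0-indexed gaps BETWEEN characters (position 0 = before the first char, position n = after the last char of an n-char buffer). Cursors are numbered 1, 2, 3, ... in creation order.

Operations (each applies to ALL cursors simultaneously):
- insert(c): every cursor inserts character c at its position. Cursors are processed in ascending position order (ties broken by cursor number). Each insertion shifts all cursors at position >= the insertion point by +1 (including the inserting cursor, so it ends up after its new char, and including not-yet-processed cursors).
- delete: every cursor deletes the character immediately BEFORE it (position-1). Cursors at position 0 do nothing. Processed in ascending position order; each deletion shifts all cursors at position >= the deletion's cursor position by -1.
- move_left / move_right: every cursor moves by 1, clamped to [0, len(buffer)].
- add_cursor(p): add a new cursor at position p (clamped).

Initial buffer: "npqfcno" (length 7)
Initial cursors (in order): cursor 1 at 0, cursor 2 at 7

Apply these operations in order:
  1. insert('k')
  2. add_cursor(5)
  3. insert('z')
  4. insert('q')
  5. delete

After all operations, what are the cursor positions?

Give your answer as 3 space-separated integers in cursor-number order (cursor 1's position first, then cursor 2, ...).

Answer: 2 12 7

Derivation:
After op 1 (insert('k')): buffer="knpqfcnok" (len 9), cursors c1@1 c2@9, authorship 1.......2
After op 2 (add_cursor(5)): buffer="knpqfcnok" (len 9), cursors c1@1 c3@5 c2@9, authorship 1.......2
After op 3 (insert('z')): buffer="kznpqfzcnokz" (len 12), cursors c1@2 c3@7 c2@12, authorship 11....3...22
After op 4 (insert('q')): buffer="kzqnpqfzqcnokzq" (len 15), cursors c1@3 c3@9 c2@15, authorship 111....33...222
After op 5 (delete): buffer="kznpqfzcnokz" (len 12), cursors c1@2 c3@7 c2@12, authorship 11....3...22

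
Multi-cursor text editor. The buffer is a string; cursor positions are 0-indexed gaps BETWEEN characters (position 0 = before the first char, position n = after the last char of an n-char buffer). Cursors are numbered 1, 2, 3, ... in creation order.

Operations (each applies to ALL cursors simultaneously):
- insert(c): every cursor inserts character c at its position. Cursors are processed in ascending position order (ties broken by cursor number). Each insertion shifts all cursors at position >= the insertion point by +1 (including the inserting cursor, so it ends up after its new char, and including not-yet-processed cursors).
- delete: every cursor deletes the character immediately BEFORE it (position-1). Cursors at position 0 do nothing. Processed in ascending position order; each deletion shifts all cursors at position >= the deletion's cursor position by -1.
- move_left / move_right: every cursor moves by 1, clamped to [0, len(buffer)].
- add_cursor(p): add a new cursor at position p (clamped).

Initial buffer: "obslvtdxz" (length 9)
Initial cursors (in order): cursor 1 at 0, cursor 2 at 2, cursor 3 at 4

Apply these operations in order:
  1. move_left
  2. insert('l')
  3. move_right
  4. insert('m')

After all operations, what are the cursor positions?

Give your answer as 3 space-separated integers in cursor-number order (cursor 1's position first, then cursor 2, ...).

After op 1 (move_left): buffer="obslvtdxz" (len 9), cursors c1@0 c2@1 c3@3, authorship .........
After op 2 (insert('l')): buffer="lolbsllvtdxz" (len 12), cursors c1@1 c2@3 c3@6, authorship 1.2..3......
After op 3 (move_right): buffer="lolbsllvtdxz" (len 12), cursors c1@2 c2@4 c3@7, authorship 1.2..3......
After op 4 (insert('m')): buffer="lomlbmsllmvtdxz" (len 15), cursors c1@3 c2@6 c3@10, authorship 1.12.2.3.3.....

Answer: 3 6 10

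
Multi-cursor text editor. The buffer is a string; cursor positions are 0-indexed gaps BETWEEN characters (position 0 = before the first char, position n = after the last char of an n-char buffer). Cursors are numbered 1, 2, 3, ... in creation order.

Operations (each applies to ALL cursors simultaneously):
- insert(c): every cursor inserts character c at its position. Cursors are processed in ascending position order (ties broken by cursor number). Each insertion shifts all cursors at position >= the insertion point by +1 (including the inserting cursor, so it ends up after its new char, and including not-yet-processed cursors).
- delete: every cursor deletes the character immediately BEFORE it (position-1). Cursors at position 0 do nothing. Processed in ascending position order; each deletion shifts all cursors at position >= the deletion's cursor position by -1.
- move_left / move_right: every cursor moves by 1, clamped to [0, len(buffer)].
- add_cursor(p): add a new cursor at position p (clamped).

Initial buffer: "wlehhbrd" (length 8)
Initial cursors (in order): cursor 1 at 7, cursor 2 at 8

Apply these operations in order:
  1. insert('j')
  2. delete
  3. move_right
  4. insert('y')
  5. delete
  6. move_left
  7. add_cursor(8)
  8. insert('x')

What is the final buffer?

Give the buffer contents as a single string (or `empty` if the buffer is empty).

After op 1 (insert('j')): buffer="wlehhbrjdj" (len 10), cursors c1@8 c2@10, authorship .......1.2
After op 2 (delete): buffer="wlehhbrd" (len 8), cursors c1@7 c2@8, authorship ........
After op 3 (move_right): buffer="wlehhbrd" (len 8), cursors c1@8 c2@8, authorship ........
After op 4 (insert('y')): buffer="wlehhbrdyy" (len 10), cursors c1@10 c2@10, authorship ........12
After op 5 (delete): buffer="wlehhbrd" (len 8), cursors c1@8 c2@8, authorship ........
After op 6 (move_left): buffer="wlehhbrd" (len 8), cursors c1@7 c2@7, authorship ........
After op 7 (add_cursor(8)): buffer="wlehhbrd" (len 8), cursors c1@7 c2@7 c3@8, authorship ........
After op 8 (insert('x')): buffer="wlehhbrxxdx" (len 11), cursors c1@9 c2@9 c3@11, authorship .......12.3

Answer: wlehhbrxxdx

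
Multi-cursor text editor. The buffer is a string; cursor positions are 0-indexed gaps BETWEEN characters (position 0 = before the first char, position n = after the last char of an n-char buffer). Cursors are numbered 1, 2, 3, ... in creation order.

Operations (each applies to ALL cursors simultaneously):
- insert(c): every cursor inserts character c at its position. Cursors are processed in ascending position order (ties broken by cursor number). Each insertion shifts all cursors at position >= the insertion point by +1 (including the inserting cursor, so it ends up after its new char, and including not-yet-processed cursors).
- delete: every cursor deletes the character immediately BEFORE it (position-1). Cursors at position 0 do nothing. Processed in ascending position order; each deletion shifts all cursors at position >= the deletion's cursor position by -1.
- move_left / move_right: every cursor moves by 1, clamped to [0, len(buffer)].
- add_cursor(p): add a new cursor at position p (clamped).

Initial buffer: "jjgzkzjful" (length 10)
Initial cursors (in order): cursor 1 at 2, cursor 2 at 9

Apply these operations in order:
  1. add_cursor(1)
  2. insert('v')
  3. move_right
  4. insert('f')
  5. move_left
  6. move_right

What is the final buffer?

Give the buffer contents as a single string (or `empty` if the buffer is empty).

After op 1 (add_cursor(1)): buffer="jjgzkzjful" (len 10), cursors c3@1 c1@2 c2@9, authorship ..........
After op 2 (insert('v')): buffer="jvjvgzkzjfuvl" (len 13), cursors c3@2 c1@4 c2@12, authorship .3.1.......2.
After op 3 (move_right): buffer="jvjvgzkzjfuvl" (len 13), cursors c3@3 c1@5 c2@13, authorship .3.1.......2.
After op 4 (insert('f')): buffer="jvjfvgfzkzjfuvlf" (len 16), cursors c3@4 c1@7 c2@16, authorship .3.31.1......2.2
After op 5 (move_left): buffer="jvjfvgfzkzjfuvlf" (len 16), cursors c3@3 c1@6 c2@15, authorship .3.31.1......2.2
After op 6 (move_right): buffer="jvjfvgfzkzjfuvlf" (len 16), cursors c3@4 c1@7 c2@16, authorship .3.31.1......2.2

Answer: jvjfvgfzkzjfuvlf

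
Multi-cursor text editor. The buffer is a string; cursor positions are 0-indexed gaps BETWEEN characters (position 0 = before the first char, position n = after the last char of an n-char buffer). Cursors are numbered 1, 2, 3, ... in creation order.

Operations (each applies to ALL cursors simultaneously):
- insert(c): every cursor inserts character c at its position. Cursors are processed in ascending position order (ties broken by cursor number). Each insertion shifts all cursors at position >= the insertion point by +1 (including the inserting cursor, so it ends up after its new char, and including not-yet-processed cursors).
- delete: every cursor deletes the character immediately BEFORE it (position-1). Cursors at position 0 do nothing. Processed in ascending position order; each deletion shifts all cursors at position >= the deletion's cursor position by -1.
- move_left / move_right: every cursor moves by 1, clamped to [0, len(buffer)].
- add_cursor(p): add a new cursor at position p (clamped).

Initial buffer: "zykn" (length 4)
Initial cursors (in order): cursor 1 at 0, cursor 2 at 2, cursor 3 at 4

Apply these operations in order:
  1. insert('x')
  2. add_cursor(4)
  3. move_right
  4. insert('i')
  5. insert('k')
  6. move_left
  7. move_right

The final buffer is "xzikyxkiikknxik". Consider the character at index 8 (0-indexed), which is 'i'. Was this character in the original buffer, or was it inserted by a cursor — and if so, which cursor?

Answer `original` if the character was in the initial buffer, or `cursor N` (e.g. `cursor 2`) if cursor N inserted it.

Answer: cursor 4

Derivation:
After op 1 (insert('x')): buffer="xzyxknx" (len 7), cursors c1@1 c2@4 c3@7, authorship 1..2..3
After op 2 (add_cursor(4)): buffer="xzyxknx" (len 7), cursors c1@1 c2@4 c4@4 c3@7, authorship 1..2..3
After op 3 (move_right): buffer="xzyxknx" (len 7), cursors c1@2 c2@5 c4@5 c3@7, authorship 1..2..3
After op 4 (insert('i')): buffer="xziyxkiinxi" (len 11), cursors c1@3 c2@8 c4@8 c3@11, authorship 1.1.2.24.33
After op 5 (insert('k')): buffer="xzikyxkiikknxik" (len 15), cursors c1@4 c2@11 c4@11 c3@15, authorship 1.11.2.2424.333
After op 6 (move_left): buffer="xzikyxkiikknxik" (len 15), cursors c1@3 c2@10 c4@10 c3@14, authorship 1.11.2.2424.333
After op 7 (move_right): buffer="xzikyxkiikknxik" (len 15), cursors c1@4 c2@11 c4@11 c3@15, authorship 1.11.2.2424.333
Authorship (.=original, N=cursor N): 1 . 1 1 . 2 . 2 4 2 4 . 3 3 3
Index 8: author = 4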